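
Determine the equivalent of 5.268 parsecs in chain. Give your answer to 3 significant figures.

1 parsec = 1.53388 × 10^15 chains.
Thus 5.268 × 1.53388 × 10^15 ≈ 8.08 × 10^15 chain.

8.08 × 10^15 chain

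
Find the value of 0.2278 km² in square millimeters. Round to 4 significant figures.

2.278e+11 mm²

1 km² = 1.00000e+12 square millimeters.
Thus 0.2278 × 1.00000e+12 ≈ 2.278e+11 mm².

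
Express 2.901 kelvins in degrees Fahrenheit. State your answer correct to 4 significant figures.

-454.4 degrees Fahrenheit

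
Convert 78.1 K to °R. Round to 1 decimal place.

140.6 degrees Rankine

°R = K × 9/5.
Applying the formula gives 140.6 °R.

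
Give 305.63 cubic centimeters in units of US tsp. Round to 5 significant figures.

1 cm³ = 0.202884 US tsp.
Thus 305.63 × 0.202884 ≈ 62.007 US tsp.

62.007 US tsp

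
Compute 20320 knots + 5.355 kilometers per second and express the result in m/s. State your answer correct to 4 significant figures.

20320 kn = 10453.5 m/s and 5.355 km/s = 5355.00 m/s.
10453.5 + 5355.00 ≈ 15810 m/s.

15810 meters per second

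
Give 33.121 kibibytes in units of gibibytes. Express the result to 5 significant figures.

3.1587e-5 gibibytes

1 kibibyte = 9.53674e-7 GiB.
33.121 × 9.53674e-7 ≈ 3.1587e-5 GiB.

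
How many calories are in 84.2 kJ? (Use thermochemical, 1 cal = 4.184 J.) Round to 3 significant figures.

20100 cal

1 kilojoule = 239.006 cal.
84.2 × 239.006 ≈ 20100 cal.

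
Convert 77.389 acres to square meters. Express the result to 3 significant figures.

1 acre = 4046.86 m².
So 77.389 × 4046.86 ≈ 313000 m².

313000 square meters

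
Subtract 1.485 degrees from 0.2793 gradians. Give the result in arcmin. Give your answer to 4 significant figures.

0.2793 grad = 15.0822 arcmin and 1.485 ° = 89.1000 arcmin.
15.0822 − 89.1000 ≈ -74.02 arcmin.

-74.02 arcminutes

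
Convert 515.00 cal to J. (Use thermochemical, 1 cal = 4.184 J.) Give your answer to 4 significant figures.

2155 joules

1 cal = 4.18400 joules.
Thus 515.00 × 4.18400 ≈ 2155 J.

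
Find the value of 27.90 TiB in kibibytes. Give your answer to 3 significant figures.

3.00 × 10^10 KiB

1 TiB = 1.07374 × 10^9 KiB.
Thus 27.90 × 1.07374 × 10^9 ≈ 3.00 × 10^10 KiB.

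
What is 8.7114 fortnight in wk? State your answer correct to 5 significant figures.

1 fortnight = 2.00000 weeks.
Thus 8.7114 × 2.00000 ≈ 17.423 wk.

17.423 wk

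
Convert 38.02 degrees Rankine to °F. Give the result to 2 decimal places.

-421.65 °F

°R = °F + 459.67.
Applying the formula gives -421.65 °F.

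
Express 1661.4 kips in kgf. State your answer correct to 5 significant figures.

1 kip = 453.592 kilograms-force.
Thus 1661.4 × 453.592 ≈ 753600 kgf.

753600 kilograms-force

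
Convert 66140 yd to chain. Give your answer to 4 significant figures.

3006 chains

1 yard = 0.0454545 chain.
Thus 66140 × 0.0454545 ≈ 3006 chain.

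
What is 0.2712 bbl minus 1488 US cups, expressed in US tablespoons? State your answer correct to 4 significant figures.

0.2712 bbl = 2915.94 US tbsp and 1488 US cup = 23808.0 US tbsp.
2915.94 − 23808.0 ≈ -20890 US tbsp.

-20890 US tbsp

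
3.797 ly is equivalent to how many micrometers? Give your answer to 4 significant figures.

3.592e+22 μm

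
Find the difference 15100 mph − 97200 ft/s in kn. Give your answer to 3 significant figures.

-44500 kn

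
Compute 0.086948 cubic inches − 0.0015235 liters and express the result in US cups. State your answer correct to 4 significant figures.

-0.0004171 US cup

0.086948 in³ = 0.00602237 US cup and 0.0015235 L = 0.00643946 US cup.
0.00602237 − 0.00643946 ≈ -0.0004171 US cup.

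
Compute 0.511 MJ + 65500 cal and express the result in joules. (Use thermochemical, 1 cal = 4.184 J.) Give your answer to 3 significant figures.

0.511 MJ = 511000 J and 65500 cal = 274052 J.
511000 + 274052 ≈ 785000 J.

785000 J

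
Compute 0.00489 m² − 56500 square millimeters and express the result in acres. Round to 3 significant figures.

0.00489 m² = 1.20835 × 10^-6 acre and 56500 mm² = 1.39615 × 10^-5 acre.
1.20835 × 10^-6 − 1.39615 × 10^-5 ≈ -1.28 × 10^-5 acre.

-1.28 × 10^-5 acre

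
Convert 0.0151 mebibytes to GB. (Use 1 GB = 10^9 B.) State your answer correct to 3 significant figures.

1 MiB = 0.00104858 GB.
Thus 0.0151 × 0.00104858 ≈ 1.58e-5 GB.

1.58e-5 GB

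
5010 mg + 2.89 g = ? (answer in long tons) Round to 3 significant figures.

7.78 × 10^-6 long ton

5010 mg = 4.93087 × 10^-6 long ton and 2.89 g = 2.84436 × 10^-6 long ton.
4.93087 × 10^-6 + 2.84436 × 10^-6 ≈ 7.78 × 10^-6 long ton.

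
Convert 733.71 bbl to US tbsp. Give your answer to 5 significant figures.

7.8888 × 10^6 US tbsp

1 oil barrel = 10752.0 US tablespoons.
Then 733.71 × 10752.0 ≈ 7.8888 × 10^6 US tbsp.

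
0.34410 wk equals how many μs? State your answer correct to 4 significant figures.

1 week = 6.04800e+11 microseconds.
Then 0.34410 × 6.04800e+11 ≈ 2.081e+11 μs.

2.081e+11 microseconds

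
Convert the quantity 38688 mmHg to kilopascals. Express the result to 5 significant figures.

5158.0 kPa

1 mmHg = 0.133322 kPa.
38688 × 0.133322 ≈ 5158.0 kPa.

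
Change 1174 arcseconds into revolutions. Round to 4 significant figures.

0.0009059 revolutions

1 arcsec = 7.71605e-7 rev.
Then 1174 × 7.71605e-7 ≈ 0.0009059 rev.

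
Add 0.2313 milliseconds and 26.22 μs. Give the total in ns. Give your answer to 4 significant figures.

0.2313 ms = 231300 ns and 26.22 μs = 26220.0 ns.
231300 + 26220.0 ≈ 257500 ns.

257500 nanoseconds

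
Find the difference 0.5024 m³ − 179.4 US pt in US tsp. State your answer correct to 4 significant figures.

84710 US tsp

0.5024 m³ = 101929 US tsp and 179.4 US pt = 17222.4 US tsp.
101929 − 17222.4 ≈ 84710 US tsp.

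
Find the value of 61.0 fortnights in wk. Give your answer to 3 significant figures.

122 weeks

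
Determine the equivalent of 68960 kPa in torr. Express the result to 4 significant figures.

517200 torr

1 kilopascal = 7.50062 torr.
68960 × 7.50062 ≈ 517200 torr.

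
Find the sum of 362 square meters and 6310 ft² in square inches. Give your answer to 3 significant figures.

362 m² = 561101 in² and 6310 ft² = 908640 in².
561101 + 908640 ≈ 1.47e+6 in².

1.47e+6 in²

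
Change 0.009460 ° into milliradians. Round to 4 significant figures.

0.1651 mrad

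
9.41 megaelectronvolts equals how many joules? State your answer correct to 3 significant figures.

1.51e-12 J

1 MeV = 1.60218e-13 J.
So 9.41 × 1.60218e-13 ≈ 1.51e-12 J.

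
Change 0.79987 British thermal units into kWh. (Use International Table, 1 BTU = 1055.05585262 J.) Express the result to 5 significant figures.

1 BTU = 0.000293071 kWh.
0.79987 × 0.000293071 ≈ 0.00023442 kWh.

0.00023442 kilowatt-hours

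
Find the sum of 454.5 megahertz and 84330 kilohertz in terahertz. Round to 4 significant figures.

454.5 MHz = 0.000454500 THz and 84330 kHz = 8.43300e-5 THz.
0.000454500 + 8.43300e-5 ≈ 0.0005388 THz.

0.0005388 THz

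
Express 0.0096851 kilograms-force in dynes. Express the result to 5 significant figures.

9497.8 dyn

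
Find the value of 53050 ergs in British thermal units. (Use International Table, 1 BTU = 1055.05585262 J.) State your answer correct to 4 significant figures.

5.028 × 10^-6 British thermal units

1 erg = 9.47817 × 10^-11 British thermal units.
So 53050 × 9.47817 × 10^-11 ≈ 5.028 × 10^-6 BTU.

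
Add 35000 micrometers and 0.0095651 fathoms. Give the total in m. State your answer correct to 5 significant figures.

35000 μm = 0.0350000 m and 0.0095651 fathom = 0.0174927 m.
0.0350000 + 0.0174927 ≈ 0.052493 m.

0.052493 m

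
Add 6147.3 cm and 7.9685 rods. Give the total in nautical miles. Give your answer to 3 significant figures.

6147.3 cm = 0.0331928 nmi and 7.9685 rod = 0.0216389 nmi.
0.0331928 + 0.0216389 ≈ 0.0548 nmi.

0.0548 nmi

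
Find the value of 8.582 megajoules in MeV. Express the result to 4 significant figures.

5.356 × 10^19 megaelectronvolts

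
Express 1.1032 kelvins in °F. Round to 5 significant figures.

-457.68 °F

K = (°F + 459.67) × 5/9.
Applying the formula gives -457.68 °F.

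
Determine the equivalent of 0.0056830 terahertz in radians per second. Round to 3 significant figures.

1 THz = 6.28319e+12 rad/s.
So 0.0056830 × 6.28319e+12 ≈ 3.57e+10 rad/s.

3.57e+10 radians per second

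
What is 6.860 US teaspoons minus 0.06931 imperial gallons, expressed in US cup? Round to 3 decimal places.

-1.189 US cup

6.860 US tsp = 0.142917 US cup and 0.06931 imp gal = 1.33181 US cup.
0.142917 − 1.33181 ≈ -1.189 US cup.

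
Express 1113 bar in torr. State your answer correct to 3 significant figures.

835000 torr

1 bar = 750.062 torr.
1113 × 750.062 ≈ 835000 torr.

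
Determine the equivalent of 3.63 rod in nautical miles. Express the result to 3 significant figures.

1 rod = 0.00271555 nautical miles.
3.63 × 0.00271555 ≈ 0.00986 nmi.

0.00986 nautical miles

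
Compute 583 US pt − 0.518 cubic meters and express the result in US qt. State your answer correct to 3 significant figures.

-256 US qt

583 US pt = 291.500 US qt and 0.518 m³ = 547.364 US qt.
291.500 − 547.364 ≈ -256 US qt.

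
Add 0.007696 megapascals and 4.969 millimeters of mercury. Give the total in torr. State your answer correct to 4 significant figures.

62.69 torr

0.007696 MPa = 57.7247 torr and 4.969 mmHg = 4.96900 torr.
57.7247 + 4.96900 ≈ 62.69 torr.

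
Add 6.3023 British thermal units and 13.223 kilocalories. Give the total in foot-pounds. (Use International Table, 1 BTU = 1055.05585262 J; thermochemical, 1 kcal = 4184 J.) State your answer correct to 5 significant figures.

45710 ft·lbf

6.3023 BTU = 4904.26 ft·lbf and 13.223 kcal = 40805.6 ft·lbf.
4904.26 + 40805.6 ≈ 45710 ft·lbf.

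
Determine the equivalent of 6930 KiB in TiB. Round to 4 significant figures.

1 kibibyte = 9.31323 × 10^-10 TiB.
Then 6930 × 9.31323 × 10^-10 ≈ 6.454 × 10^-6 TiB.

6.454 × 10^-6 tebibytes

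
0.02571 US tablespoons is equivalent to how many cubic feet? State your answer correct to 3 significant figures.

1.34e-5 cubic feet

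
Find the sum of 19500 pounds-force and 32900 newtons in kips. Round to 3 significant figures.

26.9 kip

19500 lbf = 19.5000 kip and 32900 N = 7.39621 kip.
19.5000 + 7.39621 ≈ 26.9 kip.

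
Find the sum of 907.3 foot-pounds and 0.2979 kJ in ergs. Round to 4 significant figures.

1.528e+10 ergs

907.3 ft·lbf = 1.23013e+10 erg and 0.2979 kJ = 2.97900e+9 erg.
1.23013e+10 + 2.97900e+9 ≈ 1.528e+10 erg.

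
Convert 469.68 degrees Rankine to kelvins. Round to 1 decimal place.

260.9 K

°R = K × 9/5.
Applying the formula gives 260.9 K.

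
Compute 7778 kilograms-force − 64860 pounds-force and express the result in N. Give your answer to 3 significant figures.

-212000 newtons

7778 kgf = 76276.1 N and 64860 lbf = 288512 N.
76276.1 − 288512 ≈ -212000 N.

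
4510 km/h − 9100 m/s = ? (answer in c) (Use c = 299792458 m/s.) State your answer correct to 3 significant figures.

4510 km/h = 4.17882 × 10^-6 c and 9100 m/s = 3.03543 × 10^-5 c.
4.17882 × 10^-6 − 3.03543 × 10^-5 ≈ -2.62 × 10^-5 c.

-2.62 × 10^-5 times the speed of light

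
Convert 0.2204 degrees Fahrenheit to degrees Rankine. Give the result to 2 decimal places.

°R = °F + 459.67.
Applying the formula gives 459.89 °R.

459.89 degrees Rankine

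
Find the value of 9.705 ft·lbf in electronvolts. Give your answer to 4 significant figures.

8.213 × 10^19 electronvolts

1 foot-pound = 8.46235 × 10^18 electronvolts.
9.705 × 8.46235 × 10^18 ≈ 8.213 × 10^19 eV.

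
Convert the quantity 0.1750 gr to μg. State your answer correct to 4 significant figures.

11340 μg

1 gr = 64798.9 μg.
Then 0.1750 × 64798.9 ≈ 11340 μg.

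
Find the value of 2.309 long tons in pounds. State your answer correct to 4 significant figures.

1 long ton = 2240.00 pounds.
Then 2.309 × 2240.00 ≈ 5172 lb.

5172 lb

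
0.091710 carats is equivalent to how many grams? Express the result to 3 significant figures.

0.0183 grams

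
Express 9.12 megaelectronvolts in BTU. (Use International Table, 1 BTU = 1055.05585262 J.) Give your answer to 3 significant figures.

1.38e-15 British thermal units

1 megaelectronvolt = 1.51857e-16 British thermal units.
9.12 × 1.51857e-16 ≈ 1.38e-15 BTU.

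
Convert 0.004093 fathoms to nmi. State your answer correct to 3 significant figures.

4.04 × 10^-6 nautical miles

1 fathom = 0.000987473 nmi.
So 0.004093 × 0.000987473 ≈ 4.04 × 10^-6 nmi.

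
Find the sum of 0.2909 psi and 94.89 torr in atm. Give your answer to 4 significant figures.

0.2909 psi = 0.0197946 atm and 94.89 torr = 0.124855 atm.
0.0197946 + 0.124855 ≈ 0.1446 atm.

0.1446 atmospheres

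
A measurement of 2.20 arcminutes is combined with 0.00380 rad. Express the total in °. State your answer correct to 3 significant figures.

2.20 arcmin = 0.0366667 ° and 0.00380 rad = 0.217724 °.
0.0366667 + 0.217724 ≈ 0.254 °.

0.254 °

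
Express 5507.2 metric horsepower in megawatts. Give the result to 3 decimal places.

1 PS = 0.000735499 MW.
So 5507.2 × 0.000735499 ≈ 4.051 MW.

4.051 MW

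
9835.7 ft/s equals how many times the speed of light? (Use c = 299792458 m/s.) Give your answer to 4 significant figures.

1 foot per second = 1.01670e-9 c.
9835.7 × 1.01670e-9 ≈ 1.000e-5 c.

1.000e-5 times the speed of light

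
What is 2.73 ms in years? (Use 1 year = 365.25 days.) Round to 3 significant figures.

8.65e-11 years

1 millisecond = 3.16881e-11 yr.
Thus 2.73 × 3.16881e-11 ≈ 8.65e-11 yr.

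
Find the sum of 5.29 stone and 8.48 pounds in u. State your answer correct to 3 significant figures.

5.29 st = 2.02302 × 10^28 u and 8.48 lb = 2.31639 × 10^27 u.
2.02302 × 10^28 + 2.31639 × 10^27 ≈ 2.25 × 10^28 u.

2.25 × 10^28 atomic mass units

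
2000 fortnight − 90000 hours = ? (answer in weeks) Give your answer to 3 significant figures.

3460 wk

2000 fortnight = 4000.00 wk and 90000 h = 535.714 wk.
4000.00 − 535.714 ≈ 3460 wk.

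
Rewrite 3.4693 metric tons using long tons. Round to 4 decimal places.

3.4145 long ton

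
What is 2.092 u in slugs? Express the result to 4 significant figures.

1 atomic mass unit = 1.13783 × 10^-28 slug.
2.092 × 1.13783 × 10^-28 ≈ 2.380 × 10^-28 slug.

2.380 × 10^-28 slug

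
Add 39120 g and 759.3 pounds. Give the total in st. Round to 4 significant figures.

60.40 stone

39120 g = 6.16035 st and 759.3 lb = 54.2357 st.
6.16035 + 54.2357 ≈ 60.40 st.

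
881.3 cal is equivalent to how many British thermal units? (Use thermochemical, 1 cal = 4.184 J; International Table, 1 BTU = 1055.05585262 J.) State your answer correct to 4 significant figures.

3.495 British thermal units

1 cal = 0.00396567 BTU.
Thus 881.3 × 0.00396567 ≈ 3.495 BTU.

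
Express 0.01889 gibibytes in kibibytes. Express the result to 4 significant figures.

1 GiB = 1.04858 × 10^6 kibibytes.
Then 0.01889 × 1.04858 × 10^6 ≈ 19810 KiB.

19810 KiB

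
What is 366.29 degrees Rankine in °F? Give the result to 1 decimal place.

-93.4 °F

°R = °F + 459.67.
Applying the formula gives -93.4 °F.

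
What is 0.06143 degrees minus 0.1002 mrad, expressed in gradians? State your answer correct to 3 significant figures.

0.0619 grad

0.06143 ° = 0.0682556 grad and 0.1002 mrad = 0.00637893 grad.
0.0682556 − 0.00637893 ≈ 0.0619 grad.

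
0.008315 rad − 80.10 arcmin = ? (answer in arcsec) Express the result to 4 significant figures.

-3091 arcseconds

0.008315 rad = 1715.09 arcsec and 80.10 arcmin = 4806.00 arcsec.
1715.09 − 4806.00 ≈ -3091 arcsec.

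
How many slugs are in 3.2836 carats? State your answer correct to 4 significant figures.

4.500 × 10^-5 slug

1 ct = 1.37044 × 10^-5 slug.
So 3.2836 × 1.37044 × 10^-5 ≈ 4.500 × 10^-5 slug.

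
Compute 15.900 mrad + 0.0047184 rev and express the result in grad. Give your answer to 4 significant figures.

2.900 grad

15.900 mrad = 1.01223 grad and 0.0047184 rev = 1.88736 grad.
1.01223 + 1.88736 ≈ 2.900 grad.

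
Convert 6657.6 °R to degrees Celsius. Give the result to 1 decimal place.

3425.5 °C

°R = (°C + 273.15) × 9/5.
Applying the formula gives 3425.5 °C.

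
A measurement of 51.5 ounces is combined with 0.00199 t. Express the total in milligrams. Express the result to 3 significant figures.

3.45 × 10^6 mg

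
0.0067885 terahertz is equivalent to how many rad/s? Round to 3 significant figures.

4.27 × 10^10 radians per second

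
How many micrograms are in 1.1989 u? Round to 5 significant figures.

1.9908 × 10^-18 μg

1 u = 1.66054 × 10^-18 μg.
So 1.1989 × 1.66054 × 10^-18 ≈ 1.9908 × 10^-18 μg.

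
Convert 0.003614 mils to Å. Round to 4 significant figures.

918.0 Å

1 mil = 254000 angstroms.
0.003614 × 254000 ≈ 918.0 Å.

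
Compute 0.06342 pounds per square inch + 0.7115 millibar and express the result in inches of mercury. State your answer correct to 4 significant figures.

0.1501 inHg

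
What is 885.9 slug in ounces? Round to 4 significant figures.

1 slug = 514.785 oz.
Thus 885.9 × 514.785 ≈ 456000 oz.

456000 ounces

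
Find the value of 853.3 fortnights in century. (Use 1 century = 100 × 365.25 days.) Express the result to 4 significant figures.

0.3271 centuries

1 fortnight = 0.000383299 century.
853.3 × 0.000383299 ≈ 0.3271 century.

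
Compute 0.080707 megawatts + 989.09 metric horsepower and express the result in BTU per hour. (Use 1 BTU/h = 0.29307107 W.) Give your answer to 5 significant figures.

2.7576 × 10^6 BTU per hour

0.080707 MW = 275384 BTU/h and 989.09 PS = 2.48225 × 10^6 BTU/h.
275384 + 2.48225 × 10^6 ≈ 2.7576 × 10^6 BTU/h.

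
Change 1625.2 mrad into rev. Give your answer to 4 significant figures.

1 mrad = 0.000159155 rev.
1625.2 × 0.000159155 ≈ 0.2587 rev.

0.2587 rev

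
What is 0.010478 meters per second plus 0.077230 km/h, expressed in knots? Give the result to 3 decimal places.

0.062 knots

0.010478 m/s = 0.0203676 kn and 0.077230 km/h = 0.0417009 kn.
0.0203676 + 0.0417009 ≈ 0.062 kn.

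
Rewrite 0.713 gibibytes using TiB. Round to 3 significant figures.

0.000696 tebibytes

1 gibibyte = 0.0009765625 tebibytes.
Thus 0.713 × 0.0009765625 ≈ 0.000696 TiB.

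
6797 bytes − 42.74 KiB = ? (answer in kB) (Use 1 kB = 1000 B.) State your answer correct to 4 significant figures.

6797 B = 6.79700 kB and 42.74 KiB = 43.7658 kB.
6.79700 − 43.7658 ≈ -36.97 kB.

-36.97 kilobytes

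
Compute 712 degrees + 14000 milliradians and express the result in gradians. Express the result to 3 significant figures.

712 ° = 791.111 grad and 14000 mrad = 891.268 grad.
791.111 + 891.268 ≈ 1680 grad.

1680 gradians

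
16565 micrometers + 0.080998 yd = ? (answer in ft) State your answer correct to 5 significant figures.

16565 μm = 0.0543471 ft and 0.080998 yd = 0.242994 ft.
0.0543471 + 0.242994 ≈ 0.29734 ft.

0.29734 ft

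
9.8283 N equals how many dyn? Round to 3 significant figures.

983000 dyn

1 newton = 100000 dyn.
So 9.8283 × 100000 ≈ 983000 dyn.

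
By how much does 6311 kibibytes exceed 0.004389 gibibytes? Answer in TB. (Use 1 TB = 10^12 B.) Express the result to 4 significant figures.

6311 KiB = 6.46246 × 10^-6 TB and 0.004389 GiB = 4.71265 × 10^-6 TB.
6.46246 × 10^-6 − 4.71265 × 10^-6 ≈ 1.750 × 10^-6 TB.

1.750 × 10^-6 TB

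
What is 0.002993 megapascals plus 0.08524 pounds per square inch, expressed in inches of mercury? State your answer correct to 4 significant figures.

1.057 inches of mercury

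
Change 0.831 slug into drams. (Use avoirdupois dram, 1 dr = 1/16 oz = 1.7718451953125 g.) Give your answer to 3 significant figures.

6840 dr

1 slug = 8236.56 dr.
Thus 0.831 × 8236.56 ≈ 6840 dr.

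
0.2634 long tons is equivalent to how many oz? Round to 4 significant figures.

9440 ounces

1 long ton = 35840.0 ounces.
Thus 0.2634 × 35840.0 ≈ 9440 oz.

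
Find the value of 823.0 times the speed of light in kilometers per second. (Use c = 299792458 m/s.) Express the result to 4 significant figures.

2.467 × 10^8 km/s

1 speed of light = 299792 km/s.
Then 823.0 × 299792 ≈ 2.467 × 10^8 km/s.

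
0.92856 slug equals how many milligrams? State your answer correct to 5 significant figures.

1 slug = 1.45939e+7 mg.
Then 0.92856 × 1.45939e+7 ≈ 1.3551e+7 mg.

1.3551e+7 milligrams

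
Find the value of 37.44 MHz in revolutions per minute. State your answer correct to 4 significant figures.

1 megahertz = 6.00000 × 10^7 rpm.
So 37.44 × 6.00000 × 10^7 ≈ 2.246 × 10^9 rpm.

2.246 × 10^9 revolutions per minute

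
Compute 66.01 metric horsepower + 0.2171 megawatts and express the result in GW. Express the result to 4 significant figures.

0.0002657 GW

66.01 PS = 4.85503e-5 GW and 0.2171 MW = 0.000217100 GW.
4.85503e-5 + 0.000217100 ≈ 0.0002657 GW.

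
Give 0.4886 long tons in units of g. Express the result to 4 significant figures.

496400 g

1 long ton = 1.01605e+6 g.
So 0.4886 × 1.01605e+6 ≈ 496400 g.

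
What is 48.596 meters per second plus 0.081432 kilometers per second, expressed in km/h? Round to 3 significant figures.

468 kilometers per hour

48.596 m/s = 174.946 km/h and 0.081432 km/s = 293.155 km/h.
174.946 + 293.155 ≈ 468 km/h.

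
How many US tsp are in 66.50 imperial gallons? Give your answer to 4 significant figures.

1 imp gal = 922.330 US tsp.
66.50 × 922.330 ≈ 61330 US tsp.

61330 US tsp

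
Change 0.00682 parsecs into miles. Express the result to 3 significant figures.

1 parsec = 1.91735e+13 miles.
0.00682 × 1.91735e+13 ≈ 1.31e+11 mi.

1.31e+11 miles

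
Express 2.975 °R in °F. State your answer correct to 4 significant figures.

-456.7 degrees Fahrenheit

°R = °F + 459.67.
Applying the formula gives -456.7 °F.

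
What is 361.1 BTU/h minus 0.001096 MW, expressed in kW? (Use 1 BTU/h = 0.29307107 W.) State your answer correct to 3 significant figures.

361.1 BTU/h = 0.105828 kW and 0.001096 MW = 1.09600 kW.
0.105828 − 1.09600 ≈ -0.990 kW.

-0.990 kilowatts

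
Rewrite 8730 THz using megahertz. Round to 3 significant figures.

1 THz = 1.00000 × 10^6 MHz.
Then 8730 × 1.00000 × 10^6 ≈ 8.73 × 10^9 MHz.

8.73 × 10^9 MHz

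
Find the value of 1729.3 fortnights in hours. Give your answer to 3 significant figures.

581000 hours

1 fortnight = 336.000 h.
Then 1729.3 × 336.000 ≈ 581000 h.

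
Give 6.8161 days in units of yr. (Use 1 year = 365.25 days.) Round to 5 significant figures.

1 d = 0.00273785 years.
So 6.8161 × 0.00273785 ≈ 0.018661 yr.

0.018661 yr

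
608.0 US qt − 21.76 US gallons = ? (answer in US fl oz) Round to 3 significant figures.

16700 US fluid ounces

608.0 US qt = 19456.0 US fl oz and 21.76 US gal = 2785.28 US fl oz.
19456.0 − 2785.28 ≈ 16700 US fl oz.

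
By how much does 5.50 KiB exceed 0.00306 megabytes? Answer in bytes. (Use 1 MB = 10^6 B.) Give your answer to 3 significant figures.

5.50 KiB = 5632.00 B and 0.00306 MB = 3060.00 B.
5632.00 − 3060.00 ≈ 2570 B.

2570 B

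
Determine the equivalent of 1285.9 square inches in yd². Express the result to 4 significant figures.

0.9922 square yards

1 square inch = 0.000771605 yd².
Then 1285.9 × 0.000771605 ≈ 0.9922 yd².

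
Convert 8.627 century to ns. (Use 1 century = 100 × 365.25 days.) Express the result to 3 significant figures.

2.72e+19 ns

1 century = 3.15576e+18 ns.
8.627 × 3.15576e+18 ≈ 2.72e+19 ns.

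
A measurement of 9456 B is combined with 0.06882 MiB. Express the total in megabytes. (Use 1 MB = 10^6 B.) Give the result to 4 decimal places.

9456 B = 0.00945600 MB and 0.06882 MiB = 0.0721630 MB.
0.00945600 + 0.0721630 ≈ 0.0816 MB.

0.0816 MB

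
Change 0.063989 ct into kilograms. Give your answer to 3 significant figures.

1 ct = 0.000200000 kg.
Thus 0.063989 × 0.000200000 ≈ 1.28 × 10^-5 kg.

1.28 × 10^-5 kilograms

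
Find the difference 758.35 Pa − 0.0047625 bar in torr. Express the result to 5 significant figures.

758.35 Pa = 5.68809 torr and 0.0047625 bar = 3.57217 torr.
5.68809 − 3.57217 ≈ 2.1159 torr.

2.1159 torr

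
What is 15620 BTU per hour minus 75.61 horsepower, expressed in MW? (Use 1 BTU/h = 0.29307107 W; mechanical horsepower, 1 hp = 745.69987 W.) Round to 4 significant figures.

15620 BTU/h = 0.00457777 MW and 75.61 hp = 0.0563824 MW.
0.00457777 − 0.0563824 ≈ -0.05180 MW.

-0.05180 MW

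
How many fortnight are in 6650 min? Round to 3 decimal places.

1 minute = 4.96032 × 10^-5 fortnights.
So 6650 × 4.96032 × 10^-5 ≈ 0.330 fortnight.

0.330 fortnights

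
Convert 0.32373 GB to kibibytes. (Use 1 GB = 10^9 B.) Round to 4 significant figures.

316100 kibibytes

1 GB = 976562.5 KiB.
Then 0.32373 × 976562.5 ≈ 316100 KiB.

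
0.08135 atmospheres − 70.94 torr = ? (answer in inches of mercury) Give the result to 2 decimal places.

-0.36 inHg

0.08135 atm = 2.43409 inHg and 70.94 torr = 2.79291 inHg.
2.43409 − 2.79291 ≈ -0.36 inHg.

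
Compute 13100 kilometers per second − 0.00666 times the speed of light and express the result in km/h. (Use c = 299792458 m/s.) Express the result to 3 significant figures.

4.00e+7 kilometers per hour

13100 km/s = 4.71600e+7 km/h and 0.00666 c = 7.18782e+6 km/h.
4.71600e+7 − 7.18782e+6 ≈ 4.00e+7 km/h.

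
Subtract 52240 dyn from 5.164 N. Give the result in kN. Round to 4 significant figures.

0.004642 kN

5.164 N = 0.00516400 kN and 52240 dyn = 0.000522400 kN.
0.00516400 − 0.000522400 ≈ 0.004642 kN.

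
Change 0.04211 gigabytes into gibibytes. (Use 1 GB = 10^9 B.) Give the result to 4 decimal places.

1 gigabyte = 0.931323 GiB.
0.04211 × 0.931323 ≈ 0.0392 GiB.

0.0392 GiB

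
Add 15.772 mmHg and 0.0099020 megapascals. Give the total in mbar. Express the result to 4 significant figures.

15.772 mmHg = 21.0276 mbar and 0.0099020 MPa = 99.0200 mbar.
21.0276 + 99.0200 ≈ 120.0 mbar.

120.0 mbar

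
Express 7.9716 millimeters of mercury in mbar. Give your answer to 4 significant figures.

1 millimeter of mercury = 1.33322 mbar.
7.9716 × 1.33322 ≈ 10.63 mbar.

10.63 millibar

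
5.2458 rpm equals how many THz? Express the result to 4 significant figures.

8.743 × 10^-14 THz

1 rpm = 1.66667 × 10^-14 THz.
So 5.2458 × 1.66667 × 10^-14 ≈ 8.743 × 10^-14 THz.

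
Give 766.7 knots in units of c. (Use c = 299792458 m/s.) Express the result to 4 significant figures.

1 knot = 1.71600e-9 times the speed of light.
So 766.7 × 1.71600e-9 ≈ 1.316e-6 c.

1.316e-6 c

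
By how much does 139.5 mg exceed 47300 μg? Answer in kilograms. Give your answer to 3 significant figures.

139.5 mg = 0.000139500 kg and 47300 μg = 4.73000e-5 kg.
0.000139500 − 4.73000e-5 ≈ 9.22e-5 kg.

9.22e-5 kilograms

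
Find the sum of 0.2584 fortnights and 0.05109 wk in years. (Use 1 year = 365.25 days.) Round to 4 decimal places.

0.0109 yr

0.2584 fortnight = 0.00990445 yr and 0.05109 wk = 0.000979138 yr.
0.00990445 + 0.000979138 ≈ 0.0109 yr.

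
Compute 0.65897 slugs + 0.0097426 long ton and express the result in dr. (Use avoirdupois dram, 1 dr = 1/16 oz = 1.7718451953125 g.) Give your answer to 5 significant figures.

0.65897 slug = 5427.64 dr and 0.0097426 long ton = 5586.80 dr.
5427.64 + 5586.80 ≈ 11014 dr.

11014 dr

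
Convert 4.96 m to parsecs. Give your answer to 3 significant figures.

1.61 × 10^-16 pc

1 meter = 3.24078 × 10^-17 parsecs.
Thus 4.96 × 3.24078 × 10^-17 ≈ 1.61 × 10^-16 pc.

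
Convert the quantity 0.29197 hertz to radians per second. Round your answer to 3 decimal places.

1 hertz = 6.28319 radians per second.
Then 0.29197 × 6.28319 ≈ 1.835 rad/s.

1.835 rad/s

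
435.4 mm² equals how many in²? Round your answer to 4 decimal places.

1 mm² = 0.00155000 square inches.
Thus 435.4 × 0.00155000 ≈ 0.6749 in².

0.6749 square inches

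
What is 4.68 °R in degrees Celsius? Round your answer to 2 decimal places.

°R = (°C + 273.15) × 9/5.
Applying the formula gives -270.55 °C.

-270.55 °C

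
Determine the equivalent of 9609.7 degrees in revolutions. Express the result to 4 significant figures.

26.69 revolutions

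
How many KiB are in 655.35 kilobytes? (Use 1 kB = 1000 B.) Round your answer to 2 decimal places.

1 kB = 0.9765625 KiB.
655.35 × 0.9765625 ≈ 639.99 KiB.

639.99 kibibytes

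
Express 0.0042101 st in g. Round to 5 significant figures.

1 stone = 6350.29 g.
0.0042101 × 6350.29 ≈ 26.735 g.

26.735 grams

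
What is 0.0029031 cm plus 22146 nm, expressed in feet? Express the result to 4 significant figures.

0.0029031 cm = 9.52461e-5 ft and 22146 nm = 7.26575e-5 ft.
9.52461e-5 + 7.26575e-5 ≈ 0.0001679 ft.

0.0001679 feet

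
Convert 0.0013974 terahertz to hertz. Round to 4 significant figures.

1 THz = 1.00000e+12 Hz.
So 0.0013974 × 1.00000e+12 ≈ 1.397e+9 Hz.

1.397e+9 Hz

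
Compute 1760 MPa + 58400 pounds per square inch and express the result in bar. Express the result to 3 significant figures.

1760 MPa = 17600.0 bar and 58400 psi = 4026.54 bar.
17600.0 + 4026.54 ≈ 21600 bar.

21600 bar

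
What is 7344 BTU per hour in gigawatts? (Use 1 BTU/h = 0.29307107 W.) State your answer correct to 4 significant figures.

2.152 × 10^-6 gigawatts

1 BTU/h = 2.93071 × 10^-10 GW.
Then 7344 × 2.93071 × 10^-10 ≈ 2.152 × 10^-6 GW.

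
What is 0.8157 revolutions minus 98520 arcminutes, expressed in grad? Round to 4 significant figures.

0.8157 rev = 326.280 grad and 98520 arcmin = 1824.44 grad.
326.280 − 1824.44 ≈ -1498 grad.

-1498 grad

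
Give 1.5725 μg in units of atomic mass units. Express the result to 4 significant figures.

9.470e+17 u

1 microgram = 6.02214e+17 u.
Then 1.5725 × 6.02214e+17 ≈ 9.470e+17 u.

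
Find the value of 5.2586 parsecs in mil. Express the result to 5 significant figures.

6.3883 × 10^21 mil

1 parsec = 1.21483 × 10^21 mil.
5.2586 × 1.21483 × 10^21 ≈ 6.3883 × 10^21 mil.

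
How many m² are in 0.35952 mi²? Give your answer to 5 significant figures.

1 mi² = 2.58999 × 10^6 m².
Then 0.35952 × 2.58999 × 10^6 ≈ 931150 m².

931150 m²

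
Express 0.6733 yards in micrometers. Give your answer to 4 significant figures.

615700 micrometers

1 yd = 914400 micrometers.
Thus 0.6733 × 914400 ≈ 615700 μm.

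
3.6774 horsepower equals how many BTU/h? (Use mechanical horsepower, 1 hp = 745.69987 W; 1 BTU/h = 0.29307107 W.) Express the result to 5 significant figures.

9356.9 BTU per hour

1 hp = 2544.43 BTU/h.
Then 3.6774 × 2544.43 ≈ 9356.9 BTU/h.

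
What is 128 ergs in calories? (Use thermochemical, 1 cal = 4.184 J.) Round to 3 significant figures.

1 erg = 2.39006 × 10^-8 cal.
Thus 128 × 2.39006 × 10^-8 ≈ 3.06 × 10^-6 cal.

3.06 × 10^-6 calories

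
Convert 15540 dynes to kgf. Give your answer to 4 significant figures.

1 dyne = 1.01972 × 10^-6 kgf.
So 15540 × 1.01972 × 10^-6 ≈ 0.01585 kgf.

0.01585 kilograms-force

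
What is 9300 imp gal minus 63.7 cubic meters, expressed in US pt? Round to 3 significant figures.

-45300 US pt

9300 imp gal = 89350.7 US pt and 63.7 m³ = 134622 US pt.
89350.7 − 134622 ≈ -45300 US pt.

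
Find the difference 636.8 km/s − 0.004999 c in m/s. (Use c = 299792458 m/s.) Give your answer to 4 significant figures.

636.8 km/s = 636800 m/s and 0.004999 c = 1.49866 × 10^6 m/s.
636800 − 1.49866 × 10^6 ≈ -861900 m/s.

-861900 m/s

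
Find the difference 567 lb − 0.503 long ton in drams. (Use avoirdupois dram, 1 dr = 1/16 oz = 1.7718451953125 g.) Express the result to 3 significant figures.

567 lb = 145152 dr and 0.503 long ton = 288440 dr.
145152 − 288440 ≈ -143000 dr.

-143000 dr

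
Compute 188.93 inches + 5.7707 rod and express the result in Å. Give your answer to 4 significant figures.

188.93 in = 4.79882 × 10^10 Å and 5.7707 rod = 2.90220 × 10^11 Å.
4.79882 × 10^10 + 2.90220 × 10^11 ≈ 3.382 × 10^11 Å.

3.382 × 10^11 angstroms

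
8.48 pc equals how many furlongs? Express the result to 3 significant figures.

1.30e+15 furlongs

1 pc = 1.53388e+14 furlongs.
Then 8.48 × 1.53388e+14 ≈ 1.30e+15 furlong.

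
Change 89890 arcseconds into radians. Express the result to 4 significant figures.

0.4358 rad

1 arcsecond = 4.84814e-6 rad.
89890 × 4.84814e-6 ≈ 0.4358 rad.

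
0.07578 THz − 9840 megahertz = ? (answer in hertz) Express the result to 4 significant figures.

0.07578 THz = 7.57800e+10 Hz and 9840 MHz = 9.84000e+9 Hz.
7.57800e+10 − 9.84000e+9 ≈ 6.594e+10 Hz.

6.594e+10 hertz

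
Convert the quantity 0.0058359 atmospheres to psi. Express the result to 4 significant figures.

1 atm = 14.6959 psi.
So 0.0058359 × 14.6959 ≈ 0.08576 psi.

0.08576 pounds per square inch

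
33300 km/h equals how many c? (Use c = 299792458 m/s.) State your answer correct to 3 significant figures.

3.09 × 10^-5 c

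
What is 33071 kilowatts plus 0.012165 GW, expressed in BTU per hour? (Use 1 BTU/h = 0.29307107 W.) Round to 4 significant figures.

1.544 × 10^8 BTU/h

33071 kW = 1.12843 × 10^8 BTU/h and 0.012165 GW = 4.15087 × 10^7 BTU/h.
1.12843 × 10^8 + 4.15087 × 10^7 ≈ 1.544 × 10^8 BTU/h.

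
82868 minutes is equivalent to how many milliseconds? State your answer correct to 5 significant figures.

1 min = 60000.0 milliseconds.
Thus 82868 × 60000.0 ≈ 4.9721 × 10^9 ms.

4.9721 × 10^9 ms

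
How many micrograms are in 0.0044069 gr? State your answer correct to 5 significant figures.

1 grain = 64798.9 μg.
0.0044069 × 64798.9 ≈ 285.56 μg.

285.56 micrograms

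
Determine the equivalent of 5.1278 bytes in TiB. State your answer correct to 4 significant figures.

1 byte = 9.09495 × 10^-13 TiB.
Thus 5.1278 × 9.09495 × 10^-13 ≈ 4.664 × 10^-12 TiB.

4.664 × 10^-12 TiB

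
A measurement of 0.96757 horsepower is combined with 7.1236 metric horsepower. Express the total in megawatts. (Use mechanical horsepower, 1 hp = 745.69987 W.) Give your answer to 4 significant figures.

0.005961 MW

0.96757 hp = 0.000721517 MW and 7.1236 PS = 0.00523940 MW.
0.000721517 + 0.00523940 ≈ 0.005961 MW.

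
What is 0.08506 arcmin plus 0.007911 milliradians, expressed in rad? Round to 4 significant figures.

3.265 × 10^-5 rad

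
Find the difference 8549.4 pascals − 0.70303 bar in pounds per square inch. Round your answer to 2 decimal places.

-8.96 psi

8549.4 Pa = 1.23999 psi and 0.70303 bar = 10.1966 psi.
1.23999 − 10.1966 ≈ -8.96 psi.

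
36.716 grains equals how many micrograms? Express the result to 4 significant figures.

1 grain = 64798.9 μg.
36.716 × 64798.9 ≈ 2.379 × 10^6 μg.

2.379 × 10^6 micrograms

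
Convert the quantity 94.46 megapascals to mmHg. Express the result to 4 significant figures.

708500 millimeters of mercury

1 MPa = 7500.62 millimeters of mercury.
Thus 94.46 × 7500.62 ≈ 708500 mmHg.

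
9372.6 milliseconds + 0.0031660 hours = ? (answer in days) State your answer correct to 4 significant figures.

0.0002404 d

9372.6 ms = 0.000108479 d and 0.0031660 h = 0.000131917 d.
0.000108479 + 0.000131917 ≈ 0.0002404 d.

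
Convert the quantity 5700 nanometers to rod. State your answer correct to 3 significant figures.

1.13 × 10^-6 rod

1 nanometer = 1.98839 × 10^-10 rod.
5700 × 1.98839 × 10^-10 ≈ 1.13 × 10^-6 rod.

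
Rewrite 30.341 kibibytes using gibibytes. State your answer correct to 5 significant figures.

2.8935e-5 gibibytes

1 KiB = 9.53674e-7 gibibytes.
Then 30.341 × 9.53674e-7 ≈ 2.8935e-5 GiB.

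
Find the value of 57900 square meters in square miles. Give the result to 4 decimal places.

1 m² = 3.86102 × 10^-7 mi².
57900 × 3.86102 × 10^-7 ≈ 0.0224 mi².

0.0224 mi²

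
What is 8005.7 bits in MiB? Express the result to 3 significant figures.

0.000954 MiB

1 bit = 1.19209 × 10^-7 mebibytes.
So 8005.7 × 1.19209 × 10^-7 ≈ 0.000954 MiB.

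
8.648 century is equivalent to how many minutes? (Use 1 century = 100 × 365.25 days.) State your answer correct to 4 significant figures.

1 century = 5.25960e+7 min.
So 8.648 × 5.25960e+7 ≈ 4.549e+8 min.

4.549e+8 minutes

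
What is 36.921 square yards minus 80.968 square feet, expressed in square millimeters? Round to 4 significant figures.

2.335 × 10^7 mm²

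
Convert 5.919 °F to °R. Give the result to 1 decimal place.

°R = °F + 459.67.
Applying the formula gives 465.6 °R.

465.6 °R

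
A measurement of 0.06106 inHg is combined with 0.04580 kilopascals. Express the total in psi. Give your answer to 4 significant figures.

0.03663 pounds per square inch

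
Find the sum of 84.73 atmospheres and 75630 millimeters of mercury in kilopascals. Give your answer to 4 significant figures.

84.73 atm = 8585.27 kPa and 75630 mmHg = 10083.2 kPa.
8585.27 + 10083.2 ≈ 18670 kPa.

18670 kilopascals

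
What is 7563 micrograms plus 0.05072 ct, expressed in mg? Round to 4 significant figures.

17.71 mg

7563 μg = 7.56300 mg and 0.05072 ct = 10.1440 mg.
7.56300 + 10.1440 ≈ 17.71 mg.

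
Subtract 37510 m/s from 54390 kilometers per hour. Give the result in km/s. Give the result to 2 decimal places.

54390 km/h = 15.1083 km/s and 37510 m/s = 37.5100 km/s.
15.1083 − 37.5100 ≈ -22.40 km/s.

-22.40 km/s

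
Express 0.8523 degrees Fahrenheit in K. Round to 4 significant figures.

255.8 K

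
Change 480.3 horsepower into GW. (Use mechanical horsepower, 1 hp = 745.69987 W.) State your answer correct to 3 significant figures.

0.000358 GW

1 hp = 7.45700 × 10^-7 gigawatts.
Thus 480.3 × 7.45700 × 10^-7 ≈ 0.000358 GW.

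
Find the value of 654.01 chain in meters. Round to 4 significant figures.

1 chain = 20.1168 m.
Then 654.01 × 20.1168 ≈ 13160 m.

13160 meters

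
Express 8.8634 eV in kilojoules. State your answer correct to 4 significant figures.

1 eV = 1.60218e-22 kJ.
Then 8.8634 × 1.60218e-22 ≈ 1.420e-21 kJ.

1.420e-21 kJ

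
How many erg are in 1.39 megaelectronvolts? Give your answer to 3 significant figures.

2.23e-6 erg

1 megaelectronvolt = 1.60218e-6 erg.
Thus 1.39 × 1.60218e-6 ≈ 2.23e-6 erg.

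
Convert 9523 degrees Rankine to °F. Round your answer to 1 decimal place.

9063.3 degrees Fahrenheit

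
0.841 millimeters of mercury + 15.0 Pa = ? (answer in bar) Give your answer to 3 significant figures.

0.841 mmHg = 0.00112124 bar and 15.0 Pa = 0.000150000 bar.
0.00112124 + 0.000150000 ≈ 0.00127 bar.

0.00127 bar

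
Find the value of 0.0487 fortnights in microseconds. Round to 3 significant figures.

5.89e+10 μs

1 fortnight = 1.20960e+12 μs.
0.0487 × 1.20960e+12 ≈ 5.89e+10 μs.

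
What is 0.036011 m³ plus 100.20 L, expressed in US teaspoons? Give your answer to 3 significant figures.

27600 US teaspoons

0.036011 m³ = 7306.06 US tsp and 100.20 L = 20329.0 US tsp.
7306.06 + 20329.0 ≈ 27600 US tsp.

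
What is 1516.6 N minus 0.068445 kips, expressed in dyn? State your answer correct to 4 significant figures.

1.212 × 10^8 dynes

1516.6 N = 1.51660 × 10^8 dyn and 0.068445 kip = 3.04459 × 10^7 dyn.
1.51660 × 10^8 − 3.04459 × 10^7 ≈ 1.212 × 10^8 dyn.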